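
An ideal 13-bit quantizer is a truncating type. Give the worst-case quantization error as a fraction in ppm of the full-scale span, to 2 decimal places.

122.07 ppm

Truncating → worst-case error = 1 LSB = V_FS/2^13, so 1e+06/8192 = 122.07 ppm of full scale.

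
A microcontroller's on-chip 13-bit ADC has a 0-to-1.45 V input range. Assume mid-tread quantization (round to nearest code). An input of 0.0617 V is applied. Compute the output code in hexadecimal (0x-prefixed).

code 0x15D (decimal 349)

With 8192 levels over 1.45 V, one step is 177.00 µV.
Input sits at 348.584 steps above V_low.
So the output code is 349.
In hexadecimal (0x-prefixed): 0x15D.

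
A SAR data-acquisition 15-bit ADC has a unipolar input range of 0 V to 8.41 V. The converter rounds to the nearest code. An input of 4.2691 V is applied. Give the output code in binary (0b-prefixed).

With 32768 levels over 8.41 V, one step is 256.65 µV.
Input sits at 16633.754 steps above V_low.
round(16633.754) = 16634.
In binary (0b-prefixed): 0b100000011111010.

code 0b100000011111010 (decimal 16634)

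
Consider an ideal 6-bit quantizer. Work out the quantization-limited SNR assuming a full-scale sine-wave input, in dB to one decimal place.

SNR ≈ 6.02·N + 1.76 dB = 6.02·6 + 1.76 = 37.88 dB.

37.9 dB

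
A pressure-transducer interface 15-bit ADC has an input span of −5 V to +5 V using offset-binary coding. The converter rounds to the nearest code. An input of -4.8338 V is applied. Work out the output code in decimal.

code 545

LSB = 10 V / 32768 = 305.18 µV.
(-4.8338 − (−5)) / 0.000305176 = 544.604 LSBs.
round(544.604) = 545.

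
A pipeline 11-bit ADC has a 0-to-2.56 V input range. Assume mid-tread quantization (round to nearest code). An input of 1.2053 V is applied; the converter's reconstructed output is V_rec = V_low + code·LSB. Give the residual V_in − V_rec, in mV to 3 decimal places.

0.300 mV

One LSB is 2.56 V / 2048 = 1.250 mV.
(V_in − V_low)/LSB = (1.2053 − 0)/0.00125 = 964.2400 → code 964 (round).
Reconstructed: 1.205 V.
Error = 1.2053 − 1.205 = 0.0003 V = 0.300 mV.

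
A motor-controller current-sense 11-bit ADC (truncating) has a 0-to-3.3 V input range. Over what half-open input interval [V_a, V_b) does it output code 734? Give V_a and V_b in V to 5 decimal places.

LSB = 3.3/2^11 = 1.611 mV.
V_a = V_low + 734·LSB = 1.18271 V; V_b = V_low + 735·LSB = 1.18433 V.

[1.18271 V, 1.18433 V)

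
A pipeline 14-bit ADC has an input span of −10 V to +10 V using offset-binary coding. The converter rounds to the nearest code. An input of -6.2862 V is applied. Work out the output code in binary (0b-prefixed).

LSB = 20 V / 16384 = 1.221 mV.
(-6.2862 − (−10)) / 0.0012207 = 3042.345 LSBs.
Round → code 3042.
In binary (0b-prefixed): 0b101111100010.

code 0b101111100010 (decimal 3042)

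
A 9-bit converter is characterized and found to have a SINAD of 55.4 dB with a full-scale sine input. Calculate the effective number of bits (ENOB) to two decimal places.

ENOB = (SINAD − 1.76) / 6.02 = (55.4 − 1.76)/6.02 = 8.910.

8.91 bits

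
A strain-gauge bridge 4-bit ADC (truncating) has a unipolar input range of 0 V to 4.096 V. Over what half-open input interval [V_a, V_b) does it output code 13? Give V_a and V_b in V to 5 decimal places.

[3.32800 V, 3.58400 V)

LSB = 4.096/2^4 = 256.000 mV.
V_a = V_low + 13·LSB = 3.328 V; V_b = V_low + 14·LSB = 3.584 V.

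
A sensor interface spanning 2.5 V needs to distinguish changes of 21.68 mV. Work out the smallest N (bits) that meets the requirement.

Number of steps required ≥ 2.5 V / 21.68 mV = 115.31.
Need 2^N ≥ 115.31; 2^6 = 64, 2^7 = 128.
Minimum N = 7.

7 bits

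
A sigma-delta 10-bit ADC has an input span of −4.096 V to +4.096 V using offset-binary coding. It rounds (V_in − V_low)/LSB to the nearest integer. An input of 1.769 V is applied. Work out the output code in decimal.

code 733

LSB = 8.192 V / 1024 = 8.000 mV.
(V_in − V_low)/LSB = (1.769 − (−4.096)) / 0.008 = 733.125.
round(733.125) = 733.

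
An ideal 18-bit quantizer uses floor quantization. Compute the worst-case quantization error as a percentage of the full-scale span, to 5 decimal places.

Truncating → worst-case error = 1 LSB = V_FS/2^18, so 100/262144 = 0.00038147 % of full scale.

0.00038 %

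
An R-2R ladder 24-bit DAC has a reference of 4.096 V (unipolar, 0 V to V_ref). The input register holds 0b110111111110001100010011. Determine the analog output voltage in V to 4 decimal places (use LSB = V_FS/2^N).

3.5822 V

LSB = 4.096 V / 2^24 = 0.24 µV.
Code 0b110111111110001100010011 = 14672659 decimal.
V_out = 0 + 14672659 × 2.44141e-07 V = 3.58219 V.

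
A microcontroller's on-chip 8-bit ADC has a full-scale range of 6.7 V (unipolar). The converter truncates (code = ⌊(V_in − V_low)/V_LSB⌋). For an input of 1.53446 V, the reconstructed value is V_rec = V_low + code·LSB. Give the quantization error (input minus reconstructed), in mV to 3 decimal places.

16.491 mV

LSB = 6.7/2^8 = 26.172 mV.
Scaled input = 58.6301 LSBs, so code = 58.
Code 58 maps back to 0 + 58×0.0261719 V = 1.5179688 V.
Error = 1.53446 − 1.5179688 = 0.0164912 V = 16.491 mV.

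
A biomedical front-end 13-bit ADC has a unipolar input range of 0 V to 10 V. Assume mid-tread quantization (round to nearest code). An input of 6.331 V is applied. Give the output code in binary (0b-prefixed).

LSB = 10 V / 8192 = 1.221 mV.
(6.331 − 0) / 0.0012207 = 5186.355 LSBs.
So the output code is 5186.
In binary (0b-prefixed): 0b1010001000010.

code 0b1010001000010 (decimal 5186)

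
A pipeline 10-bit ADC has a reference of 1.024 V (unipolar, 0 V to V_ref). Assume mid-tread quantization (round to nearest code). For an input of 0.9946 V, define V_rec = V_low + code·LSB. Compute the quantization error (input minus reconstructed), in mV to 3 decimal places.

LSB = 1.024/2^10 = 1.000 mV.
(V_in − V_low)/LSB = (0.9946 − 0)/0.001 = 994.6000 → code 995 (round).
Reconstructed: 0.995 V.
Error = 0.9946 − 0.995 = -0.0004 V = -0.400 mV.

-0.400 mV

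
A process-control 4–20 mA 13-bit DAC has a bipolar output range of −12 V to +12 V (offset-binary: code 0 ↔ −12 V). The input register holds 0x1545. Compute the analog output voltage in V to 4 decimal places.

3.9521 V

LSB = 24 V / 2^13 = 2.930 mV.
Code 0x1545 = 5445 decimal.
V_out = (−12) + 5445 × 0.00292969 V = 3.95215 V.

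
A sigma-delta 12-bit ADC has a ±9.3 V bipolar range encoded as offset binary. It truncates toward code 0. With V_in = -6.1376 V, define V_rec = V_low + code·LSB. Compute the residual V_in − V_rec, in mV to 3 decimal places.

1.853 mV

One LSB is 18.6 V / 4096 = 4.541 mV.
(-6.1376 − (−9.3))/0.00454102 = 696.4081; ⌊·⌋ gives code 696.
Code 696 maps back to (−9.3) + 696×0.00454102 V = -6.1394531 V.
Error = -6.1376 − (−6.1394531) = 0.00185312 V = 1.853 mV.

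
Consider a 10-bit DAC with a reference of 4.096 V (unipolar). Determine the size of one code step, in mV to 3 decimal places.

4.000 mV

Full-scale span = 4.096 V.
LSB = 4.096 / 2^10 = 4.096 / 1024 = 0.004 V = 4.000 mV.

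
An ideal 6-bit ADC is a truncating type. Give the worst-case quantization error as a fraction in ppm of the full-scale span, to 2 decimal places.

15625.00 ppm

Truncating → worst-case error = 1 LSB = V_FS/2^6, so 1e+06/64 = 15625 ppm of full scale.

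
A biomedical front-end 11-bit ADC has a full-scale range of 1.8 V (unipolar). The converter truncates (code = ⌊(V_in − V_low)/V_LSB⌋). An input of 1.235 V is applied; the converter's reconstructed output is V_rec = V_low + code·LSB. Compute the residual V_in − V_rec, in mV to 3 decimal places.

Step size: 1.8 V ÷ 2^11 = 0.879 mV.
(1.235 − 0)/0.000878906 = 1405.1556; ⌊·⌋ gives code 1405.
Reconstructed: 1.2348633 V.
Difference: 0.000136719 V → 0.137 mV.

0.137 mV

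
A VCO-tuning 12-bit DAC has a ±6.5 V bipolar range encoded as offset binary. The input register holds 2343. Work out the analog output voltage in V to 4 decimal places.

0.9363 V

LSB = 13 V / 2^12 = 3.174 mV.
V_out = (−6.5) + 2343 × 0.00317383 V = 0.936279 V.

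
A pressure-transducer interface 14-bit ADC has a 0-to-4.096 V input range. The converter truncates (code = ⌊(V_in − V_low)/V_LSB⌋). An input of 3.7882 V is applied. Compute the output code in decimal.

code 15152

Full-scale span = 4.096 V; LSB = 4.096/2^14 = 250.00 µV.
(3.7882 − 0) / 0.00025 = 15152.800 LSBs.
So the output code is 15152.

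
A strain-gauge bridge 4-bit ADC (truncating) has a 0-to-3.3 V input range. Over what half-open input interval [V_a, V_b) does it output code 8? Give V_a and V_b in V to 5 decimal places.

[1.65000 V, 1.85625 V)

LSB = 3.3/2^4 = 206.250 mV.
V_a = V_low + 8·LSB = 1.65 V; V_b = V_low + 9·LSB = 1.85625 V.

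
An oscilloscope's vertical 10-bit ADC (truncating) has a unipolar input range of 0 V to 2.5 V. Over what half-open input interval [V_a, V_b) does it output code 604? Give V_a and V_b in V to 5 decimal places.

[1.47461 V, 1.47705 V)

LSB = 2.5/2^10 = 2.441 mV.
V_a = V_low + 604·LSB = 1.47461 V; V_b = V_low + 605·LSB = 1.47705 V.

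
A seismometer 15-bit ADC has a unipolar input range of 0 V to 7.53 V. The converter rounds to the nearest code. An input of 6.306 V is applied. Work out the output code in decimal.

LSB = 7.53 V / 32768 = 229.80 µV.
(6.306 − 0) / 0.000229797 = 27441.568 LSBs.
Round → code 27442.

code 27442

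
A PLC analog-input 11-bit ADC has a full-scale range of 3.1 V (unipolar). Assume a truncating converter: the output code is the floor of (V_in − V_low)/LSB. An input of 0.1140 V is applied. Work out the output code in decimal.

code 75

Full-scale span = 3.1 V; LSB = 3.1/2^11 = 1.514 mV.
Input sits at 75.314 steps above V_low.
⌊·⌋(75.314) = 75.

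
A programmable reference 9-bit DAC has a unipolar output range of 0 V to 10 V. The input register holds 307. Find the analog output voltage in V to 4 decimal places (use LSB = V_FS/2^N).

LSB = 10 V / 2^9 = 19.531 mV.
V_out = 0 + 307 × 0.0195312 V = 5.99609 V.

5.9961 V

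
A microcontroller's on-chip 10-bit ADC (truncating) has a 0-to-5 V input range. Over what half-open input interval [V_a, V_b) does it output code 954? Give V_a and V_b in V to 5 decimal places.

[4.65820 V, 4.66309 V)

LSB = 5/2^10 = 4.883 mV.
V_a = V_low + 954·LSB = 4.6582 V; V_b = V_low + 955·LSB = 4.66309 V.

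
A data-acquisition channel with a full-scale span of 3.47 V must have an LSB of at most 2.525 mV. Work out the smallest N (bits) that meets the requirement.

11 bits

Number of steps required ≥ 3.47 V / 2.525 mV = 1374.26.
Need 2^N ≥ 1374.26; 2^10 = 1024, 2^11 = 2048.
Minimum N = 11.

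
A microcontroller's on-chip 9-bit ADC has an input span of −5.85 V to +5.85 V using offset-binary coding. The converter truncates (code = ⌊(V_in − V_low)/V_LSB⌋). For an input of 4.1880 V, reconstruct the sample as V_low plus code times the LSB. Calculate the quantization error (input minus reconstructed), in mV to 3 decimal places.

One LSB is 11.7 V / 512 = 22.852 mV.
(V_in − V_low)/LSB = (4.1880 − (−5.85))/0.0228516 = 439.2697 → code 439 (floor).
Reconstructed: 4.1818359 V.
Difference: 0.00616406 V → 6.164 mV.

6.164 mV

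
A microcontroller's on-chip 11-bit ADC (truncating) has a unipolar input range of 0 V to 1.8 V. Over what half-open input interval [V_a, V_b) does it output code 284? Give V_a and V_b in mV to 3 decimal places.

LSB = 1.8/2^11 = 0.879 mV.
V_a = V_low + 284·LSB = 0.249609 V; V_b = V_low + 285·LSB = 0.250488 V.

[249.609 mV, 250.488 mV)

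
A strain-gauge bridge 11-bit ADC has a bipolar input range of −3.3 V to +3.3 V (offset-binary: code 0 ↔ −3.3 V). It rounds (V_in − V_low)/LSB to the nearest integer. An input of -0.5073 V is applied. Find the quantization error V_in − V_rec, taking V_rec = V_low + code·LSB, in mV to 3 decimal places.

One LSB is 6.6 V / 2048 = 3.223 mV.
Scaled input = 866.5833 LSBs, so code = 867.
Code 867 maps back to (−3.3) + 867×0.00322266 V = -0.50595703 V.
Error = -0.5073 − (−0.50595703) = -0.00134297 V = -1.343 mV.

-1.343 mV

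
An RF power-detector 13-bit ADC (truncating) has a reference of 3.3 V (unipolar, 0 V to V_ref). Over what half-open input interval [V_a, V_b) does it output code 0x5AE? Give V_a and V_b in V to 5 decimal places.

[0.58572 V, 0.58612 V)

LSB = 3.3/2^13 = 402.83 µV.
Code 0x5AE = 1454 decimal.
V_a = V_low + 1454·LSB = 0.585718 V; V_b = V_low + 1455·LSB = 0.586121 V.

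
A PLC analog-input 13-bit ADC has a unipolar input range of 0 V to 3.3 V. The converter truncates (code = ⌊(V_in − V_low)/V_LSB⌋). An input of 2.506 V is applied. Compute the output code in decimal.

code 6220

With 8192 levels over 3.3 V, one step is 402.83 µV.
(V_in − V_low)/LSB = (2.506 − 0) / 0.000402832 = 6220.955.
Floor → code 6220.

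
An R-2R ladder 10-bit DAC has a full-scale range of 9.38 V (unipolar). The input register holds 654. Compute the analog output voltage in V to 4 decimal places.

5.9907 V

LSB = 9.38 V / 2^10 = 9.160 mV.
V_out = 0 + 654 × 0.00916016 V = 5.99074 V.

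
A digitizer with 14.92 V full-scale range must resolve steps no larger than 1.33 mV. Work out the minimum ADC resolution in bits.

Number of steps required ≥ 14.92 V / 1.33 mV = 11218.05.
Need 2^N ≥ 11218.05; 2^13 = 8192, 2^14 = 16384.
Minimum N = 14.

14 bits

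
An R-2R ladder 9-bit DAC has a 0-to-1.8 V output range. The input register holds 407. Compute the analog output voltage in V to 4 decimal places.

LSB = 1.8 V / 2^9 = 3.516 mV.
V_out = 0 + 407 × 0.00351563 V = 1.43086 V.

1.4309 V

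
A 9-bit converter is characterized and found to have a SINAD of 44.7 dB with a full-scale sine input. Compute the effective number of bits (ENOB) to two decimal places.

ENOB = (SINAD − 1.76) / 6.02 = (44.7 − 1.76)/6.02 = 7.133.

7.13 bits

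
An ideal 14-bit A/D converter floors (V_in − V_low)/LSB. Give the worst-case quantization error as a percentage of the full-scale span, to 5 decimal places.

Truncating → worst-case error = 1 LSB = V_FS/2^14, so 100/16384 = 0.00610352 % of full scale.

0.00610 %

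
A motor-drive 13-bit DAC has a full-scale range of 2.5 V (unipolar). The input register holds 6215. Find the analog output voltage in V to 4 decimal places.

LSB = 2.5 V / 2^13 = 305.18 µV.
V_out = 0 + 6215 × 0.000305176 V = 1.89667 V.

1.8967 V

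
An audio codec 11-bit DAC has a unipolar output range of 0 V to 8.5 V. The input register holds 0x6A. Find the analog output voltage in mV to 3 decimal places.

LSB = 8.5 V / 2^11 = 4.150 mV.
Code 0x6A = 106 decimal.
V_out = 0 + 106 × 0.00415039 V = 0.439941 V.
= 439.941 mV.

439.941 mV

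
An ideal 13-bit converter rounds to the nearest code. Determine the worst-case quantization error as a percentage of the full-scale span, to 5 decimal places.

0.00610 %

Rounding → worst-case error = ½ LSB = V_FS/2^14, so 100/16384 = 0.00610352 % of full scale.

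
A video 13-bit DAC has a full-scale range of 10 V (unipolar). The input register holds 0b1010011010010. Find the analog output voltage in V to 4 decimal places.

LSB = 10 V / 2^13 = 1.221 mV.
Code 0b1010011010010 = 5330 decimal.
V_out = 0 + 5330 × 0.0012207 V = 6.50635 V.

6.5063 V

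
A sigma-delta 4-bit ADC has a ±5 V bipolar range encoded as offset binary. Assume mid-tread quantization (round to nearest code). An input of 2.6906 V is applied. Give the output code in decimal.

With 16 levels over 10 V, one step is 0.6250 V.
(2.6906 − (−5)) / 0.625 = 12.305 LSBs.
round(12.305) = 12.

code 12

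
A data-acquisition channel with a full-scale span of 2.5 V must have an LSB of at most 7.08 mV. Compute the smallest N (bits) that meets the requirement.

9 bits

Number of steps required ≥ 2.5 V / 7.08 mV = 353.11.
Need 2^N ≥ 353.11; 2^8 = 256, 2^9 = 512.
Minimum N = 9.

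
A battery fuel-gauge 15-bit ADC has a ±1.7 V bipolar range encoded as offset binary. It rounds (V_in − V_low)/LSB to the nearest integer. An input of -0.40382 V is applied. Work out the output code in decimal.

LSB = 3.4 V / 32768 = 103.76 µV.
(-0.40382 − (−1.7)) / 0.00010376 = 12492.125 LSBs.
So the output code is 12492.

code 12492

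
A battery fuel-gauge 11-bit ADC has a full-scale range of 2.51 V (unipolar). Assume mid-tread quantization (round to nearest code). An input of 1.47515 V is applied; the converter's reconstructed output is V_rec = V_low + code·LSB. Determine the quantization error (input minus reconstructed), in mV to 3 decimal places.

One LSB is 2.51 V / 2048 = 1.226 mV.
(V_in − V_low)/LSB = (1.47515 − 0)/0.00122559 = 1203.6284 → code 1204 (round).
Reconstructed: 1.4756055 V.
Error = 1.47515 − 1.4756055 = -0.000455469 V = -0.455 mV.

-0.455 mV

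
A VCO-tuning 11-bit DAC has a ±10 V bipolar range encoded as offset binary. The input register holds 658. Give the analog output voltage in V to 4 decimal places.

-3.5742 V

LSB = 20 V / 2^11 = 9.766 mV.
V_out = (−10) + 658 × 0.00976562 V = -3.57422 V.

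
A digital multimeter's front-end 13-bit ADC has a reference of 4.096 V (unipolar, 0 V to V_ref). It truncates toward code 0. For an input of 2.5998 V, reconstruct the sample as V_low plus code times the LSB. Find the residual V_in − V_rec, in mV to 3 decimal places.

0.300 mV

One LSB is 4.096 V / 8192 = 0.500 mV.
(2.5998 − 0)/0.0005 = 5199.6000; ⌊·⌋ gives code 5199.
Reconstructed: 2.5995 V.
V_in − V_rec = 0.0003 V = 0.300 mV.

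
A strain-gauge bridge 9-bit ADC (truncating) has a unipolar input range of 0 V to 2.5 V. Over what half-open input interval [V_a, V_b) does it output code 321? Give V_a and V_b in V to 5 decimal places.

[1.56738 V, 1.57227 V)

LSB = 2.5/2^9 = 4.883 mV.
V_a = V_low + 321·LSB = 1.56738 V; V_b = V_low + 322·LSB = 1.57227 V.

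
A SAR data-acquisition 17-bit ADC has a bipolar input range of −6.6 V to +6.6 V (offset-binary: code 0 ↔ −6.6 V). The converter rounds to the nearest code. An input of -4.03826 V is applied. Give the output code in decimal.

code 25437

LSB = 13.2 V / 131072 = 100.71 µV.
(-4.03826 − (−6.6)) / 0.000100708 = 25437.302 LSBs.
Round → code 25437.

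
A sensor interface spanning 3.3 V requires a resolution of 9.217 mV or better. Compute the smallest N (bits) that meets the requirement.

9 bits

Number of steps required ≥ 3.3 V / 9.217 mV = 358.03.
Need 2^N ≥ 358.03; 2^8 = 256, 2^9 = 512.
Minimum N = 9.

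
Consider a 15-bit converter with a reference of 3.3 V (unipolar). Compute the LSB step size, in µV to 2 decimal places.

100.71 µV

Full-scale span = 3.3 V.
LSB = 3.3 / 2^15 = 3.3 / 32768 = 0.000100708 V = 100.71 µV.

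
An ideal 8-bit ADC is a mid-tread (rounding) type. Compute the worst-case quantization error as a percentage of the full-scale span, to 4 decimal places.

Rounding → worst-case error = ½ LSB = V_FS/2^9, so 100/512 = 0.195312 % of full scale.

0.1953 %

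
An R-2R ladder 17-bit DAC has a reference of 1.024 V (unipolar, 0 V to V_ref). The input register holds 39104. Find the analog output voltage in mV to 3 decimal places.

305.500 mV

LSB = 1.024 V / 2^17 = 7.81 µV.
V_out = 0 + 39104 × 7.8125e-06 V = 0.3055 V.
= 305.500 mV.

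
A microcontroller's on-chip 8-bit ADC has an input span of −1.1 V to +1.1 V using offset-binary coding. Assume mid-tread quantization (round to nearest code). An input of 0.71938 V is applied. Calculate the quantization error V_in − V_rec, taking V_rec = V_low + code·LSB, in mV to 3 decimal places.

-2.495 mV

Step size: 2.2 V ÷ 2^8 = 8.594 mV.
(V_in − V_low)/LSB = (0.71938 − (−1.1))/0.00859375 = 211.7097 → code 212 (round).
Code 212 maps back to (−1.1) + 212×0.00859375 V = 0.721875 V.
Difference: -0.002495 V → -2.495 mV.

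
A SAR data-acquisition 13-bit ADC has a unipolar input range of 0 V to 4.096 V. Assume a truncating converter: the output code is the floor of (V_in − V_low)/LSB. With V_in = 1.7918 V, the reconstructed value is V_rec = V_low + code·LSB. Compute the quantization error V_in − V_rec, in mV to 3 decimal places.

Step size: 4.096 V ÷ 2^13 = 0.500 mV.
(1.7918 − 0)/0.0005 = 3583.6000; ⌊·⌋ gives code 3583.
Code 3583 maps back to 0 + 3583×0.0005 V = 1.7915 V.
Error = 1.7918 − 1.7915 = 0.0003 V = 0.300 mV.

0.300 mV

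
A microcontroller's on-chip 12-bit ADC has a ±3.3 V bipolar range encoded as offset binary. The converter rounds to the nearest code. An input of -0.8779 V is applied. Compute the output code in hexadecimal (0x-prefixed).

code 0x5DF (decimal 1503)

Full-scale span = 6.6 V; LSB = 6.6/2^12 = 1.611 mV.
(-0.8779 − (−3.3)) / 0.00161133 = 1503.170 LSBs.
Round → code 1503.
In hexadecimal (0x-prefixed): 0x5DF.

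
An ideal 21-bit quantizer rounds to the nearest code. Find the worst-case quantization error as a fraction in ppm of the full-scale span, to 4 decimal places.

Rounding → worst-case error = ½ LSB = V_FS/2^22, so 1e+06/4194304 = 0.238419 ppm of full scale.

0.2384 ppm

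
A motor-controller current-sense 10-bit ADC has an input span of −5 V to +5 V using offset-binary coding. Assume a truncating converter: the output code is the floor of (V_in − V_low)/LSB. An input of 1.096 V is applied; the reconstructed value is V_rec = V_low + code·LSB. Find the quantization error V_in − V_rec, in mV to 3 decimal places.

LSB = 10/2^10 = 9.766 mV.
(1.096 − (−5))/0.00976562 = 624.2304; ⌊·⌋ gives code 624.
Reconstructed: 1.09375 V.
Error = 1.096 − 1.09375 = 0.00225 V = 2.250 mV.

2.250 mV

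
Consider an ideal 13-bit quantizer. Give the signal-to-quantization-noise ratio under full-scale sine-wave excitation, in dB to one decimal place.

80.0 dB

SNR ≈ 6.02·N + 1.76 dB = 6.02·13 + 1.76 = 80.02 dB.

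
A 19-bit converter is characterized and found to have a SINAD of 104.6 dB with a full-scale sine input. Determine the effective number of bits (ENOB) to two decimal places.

17.08 bits

ENOB = (SINAD − 1.76) / 6.02 = (104.6 − 1.76)/6.02 = 17.083.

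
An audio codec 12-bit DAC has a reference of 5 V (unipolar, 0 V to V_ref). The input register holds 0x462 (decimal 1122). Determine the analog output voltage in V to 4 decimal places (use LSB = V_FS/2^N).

1.3696 V

LSB = 5 V / 2^12 = 1.221 mV.
Code 0x462 = 1122 decimal.
V_out = 0 + 1122 × 0.0012207 V = 1.36963 V.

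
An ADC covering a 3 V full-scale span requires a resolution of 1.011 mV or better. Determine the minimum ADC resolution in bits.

Number of steps required ≥ 3 V / 1.011 mV = 2967.36.
Need 2^N ≥ 2967.36; 2^11 = 2048, 2^12 = 4096.
Minimum N = 12.

12 bits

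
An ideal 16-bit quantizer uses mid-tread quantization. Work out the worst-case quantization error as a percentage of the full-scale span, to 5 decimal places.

0.00076 %

Rounding → worst-case error = ½ LSB = V_FS/2^17, so 100/131072 = 0.000762939 % of full scale.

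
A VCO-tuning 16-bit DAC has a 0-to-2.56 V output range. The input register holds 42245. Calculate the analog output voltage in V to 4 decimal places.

LSB = 2.56 V / 2^16 = 39.06 µV.
V_out = 0 + 42245 × 3.90625e-05 V = 1.6502 V.

1.6502 V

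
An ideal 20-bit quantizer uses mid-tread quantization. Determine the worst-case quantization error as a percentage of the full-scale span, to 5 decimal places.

0.00005 %

Rounding → worst-case error = ½ LSB = V_FS/2^21, so 100/2097152 = 4.76837e-05 % of full scale.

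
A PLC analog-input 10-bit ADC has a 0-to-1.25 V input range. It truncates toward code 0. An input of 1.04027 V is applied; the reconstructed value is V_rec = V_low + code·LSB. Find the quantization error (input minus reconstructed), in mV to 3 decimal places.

Step size: 1.25 V ÷ 2^10 = 1.221 mV.
(V_in − V_low)/LSB = (1.04027 − 0)/0.0012207 = 852.1892 → code 852 (floor).
V_rec = 0 + 852·0.0012207 = 1.0400391 V.
V_in − V_rec = 0.000230937 V = 0.231 mV.

0.231 mV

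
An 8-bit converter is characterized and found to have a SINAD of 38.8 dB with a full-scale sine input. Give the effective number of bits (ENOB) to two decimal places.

ENOB = (SINAD − 1.76) / 6.02 = (38.8 − 1.76)/6.02 = 6.153.

6.15 bits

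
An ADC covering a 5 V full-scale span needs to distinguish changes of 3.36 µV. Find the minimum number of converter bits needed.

Number of steps required ≥ 5 V / 3.36 µV = 1488095.24.
Need 2^N ≥ 1488095.24; 2^20 = 1048576, 2^21 = 2097152.
Minimum N = 21.

21 bits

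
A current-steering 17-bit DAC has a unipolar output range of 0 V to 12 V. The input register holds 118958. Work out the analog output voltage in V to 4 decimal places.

LSB = 12 V / 2^17 = 91.55 µV.
V_out = 0 + 118958 × 9.15527e-05 V = 10.8909 V.

10.8909 V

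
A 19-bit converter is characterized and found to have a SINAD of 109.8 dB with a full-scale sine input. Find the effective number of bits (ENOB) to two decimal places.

17.95 bits

ENOB = (SINAD − 1.76) / 6.02 = (109.8 − 1.76)/6.02 = 17.947.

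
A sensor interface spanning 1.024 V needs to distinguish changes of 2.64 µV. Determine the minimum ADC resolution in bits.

19 bits

Number of steps required ≥ 1.024 V / 2.64 µV = 387878.79.
Need 2^N ≥ 387878.79; 2^18 = 262144, 2^19 = 524288.
Minimum N = 19.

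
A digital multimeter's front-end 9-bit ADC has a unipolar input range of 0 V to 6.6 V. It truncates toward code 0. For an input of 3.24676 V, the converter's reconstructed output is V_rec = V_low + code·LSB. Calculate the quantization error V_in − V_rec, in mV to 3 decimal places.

One LSB is 6.6 V / 512 = 12.891 mV.
Scaled input = 251.8699 LSBs, so code = 251.
V_rec = 0 + 251·0.0128906 = 3.2355469 V.
V_in − V_rec = 0.0112131 V = 11.213 mV.

11.213 mV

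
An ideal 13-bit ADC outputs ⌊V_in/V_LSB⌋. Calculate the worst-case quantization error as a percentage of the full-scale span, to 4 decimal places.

Truncating → worst-case error = 1 LSB = V_FS/2^13, so 100/8192 = 0.012207 % of full scale.

0.0122 %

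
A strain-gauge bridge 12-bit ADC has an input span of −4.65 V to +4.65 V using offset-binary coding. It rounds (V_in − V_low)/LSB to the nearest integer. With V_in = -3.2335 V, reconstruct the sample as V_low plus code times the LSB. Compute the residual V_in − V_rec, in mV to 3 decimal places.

One LSB is 9.3 V / 4096 = 2.271 mV.
(V_in − V_low)/LSB = (-3.2335 − (−4.65))/0.00227051 = 623.8692 → code 624 (round).
Reconstructed: -3.2332031 V.
V_in − V_rec = -0.000296875 V = -0.297 mV.

-0.297 mV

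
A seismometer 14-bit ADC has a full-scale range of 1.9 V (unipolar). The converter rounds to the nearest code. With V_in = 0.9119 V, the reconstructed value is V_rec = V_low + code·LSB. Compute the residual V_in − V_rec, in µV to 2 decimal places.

53.08 µV

LSB = 1.9/2^14 = 115.97 µV.
(V_in − V_low)/LSB = (0.9119 − 0)/0.000115967 = 7863.4577 → code 7863 (round).
V_rec = 0 + 7863·0.000115967 = 0.91184692 V.
V_in − V_rec = 5.30762e-05 V = 53.08 µV.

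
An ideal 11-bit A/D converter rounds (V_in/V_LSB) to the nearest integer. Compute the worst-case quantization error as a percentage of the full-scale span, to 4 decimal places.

Rounding → worst-case error = ½ LSB = V_FS/2^12, so 100/4096 = 0.0244141 % of full scale.

0.0244 %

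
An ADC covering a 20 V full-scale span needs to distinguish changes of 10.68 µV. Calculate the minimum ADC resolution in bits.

21 bits

Number of steps required ≥ 20 V / 10.68 µV = 1872659.18.
Need 2^N ≥ 1872659.18; 2^20 = 1048576, 2^21 = 2097152.
Minimum N = 21.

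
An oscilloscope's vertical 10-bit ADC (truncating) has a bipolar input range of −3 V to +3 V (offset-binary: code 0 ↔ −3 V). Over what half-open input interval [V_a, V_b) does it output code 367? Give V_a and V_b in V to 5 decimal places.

[-0.84961 V, -0.84375 V)

LSB = 6/2^10 = 5.859 mV.
V_a = V_low + 367·LSB = -0.849609 V; V_b = V_low + 368·LSB = -0.84375 V.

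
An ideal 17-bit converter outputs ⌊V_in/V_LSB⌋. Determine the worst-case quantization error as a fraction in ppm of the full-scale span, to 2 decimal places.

7.63 ppm

Truncating → worst-case error = 1 LSB = V_FS/2^17, so 1e+06/131072 = 7.62939 ppm of full scale.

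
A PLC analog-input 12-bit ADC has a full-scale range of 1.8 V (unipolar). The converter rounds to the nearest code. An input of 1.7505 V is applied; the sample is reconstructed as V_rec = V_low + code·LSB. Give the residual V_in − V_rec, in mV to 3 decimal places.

LSB = 1.8/2^12 = 439.45 µV.
(1.7505 − 0)/0.000439453 = 3983.3600; round gives code 3983.
V_rec = 0 + 3983·0.000439453 = 1.7503418 V.
V_in − V_rec = 0.000158203 V = 0.158 mV.

0.158 mV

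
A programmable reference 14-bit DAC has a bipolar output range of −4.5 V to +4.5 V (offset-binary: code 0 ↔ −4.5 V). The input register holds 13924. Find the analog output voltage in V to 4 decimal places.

LSB = 9 V / 2^14 = 0.549 mV.
V_out = (−4.5) + 13924 × 0.000549316 V = 3.14868 V.

3.1487 V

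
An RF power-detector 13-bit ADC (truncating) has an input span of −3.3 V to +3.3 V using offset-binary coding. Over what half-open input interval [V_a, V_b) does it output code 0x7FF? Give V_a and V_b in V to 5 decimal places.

LSB = 6.6/2^13 = 0.806 mV.
Code 0x7FF = 2047 decimal.
V_a = V_low + 2047·LSB = -1.65081 V; V_b = V_low + 2048·LSB = -1.65 V.

[-1.65081 V, -1.65000 V)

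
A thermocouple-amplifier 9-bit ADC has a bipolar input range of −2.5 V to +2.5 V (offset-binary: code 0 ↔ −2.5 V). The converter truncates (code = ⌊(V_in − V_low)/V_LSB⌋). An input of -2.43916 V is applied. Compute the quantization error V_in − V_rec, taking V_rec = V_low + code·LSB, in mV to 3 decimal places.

2.246 mV

Step size: 5 V ÷ 2^9 = 9.766 mV.
(-2.43916 − (−2.5))/0.00976562 = 6.2300; ⌊·⌋ gives code 6.
V_rec = (−2.5) + 6·0.00976562 = -2.4414062 V.
V_in − V_rec = 0.00224625 V = 2.246 mV.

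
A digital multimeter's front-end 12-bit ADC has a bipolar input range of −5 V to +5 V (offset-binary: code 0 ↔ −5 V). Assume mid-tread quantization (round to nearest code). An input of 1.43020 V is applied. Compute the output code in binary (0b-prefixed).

Full-scale span = 10 V; LSB = 10/2^12 = 2.441 mV.
(1.43020 − (−5)) / 0.00244141 = 2633.810 LSBs.
So the output code is 2634.
In binary (0b-prefixed): 0b101001001010.

code 0b101001001010 (decimal 2634)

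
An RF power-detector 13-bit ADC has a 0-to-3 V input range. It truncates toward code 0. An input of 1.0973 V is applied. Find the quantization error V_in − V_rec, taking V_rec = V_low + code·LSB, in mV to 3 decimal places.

0.132 mV

Step size: 3 V ÷ 2^13 = 366.21 µV.
(V_in − V_low)/LSB = (1.0973 − 0)/0.000366211 = 2996.3605 → code 2996 (floor).
V_rec = 0 + 2996·0.000366211 = 1.097168 V.
V_in − V_rec = 0.000132031 V = 0.132 mV.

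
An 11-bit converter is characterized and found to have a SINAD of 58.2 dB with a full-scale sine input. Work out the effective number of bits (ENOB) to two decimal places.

9.38 bits

ENOB = (SINAD − 1.76) / 6.02 = (58.2 − 1.76)/6.02 = 9.375.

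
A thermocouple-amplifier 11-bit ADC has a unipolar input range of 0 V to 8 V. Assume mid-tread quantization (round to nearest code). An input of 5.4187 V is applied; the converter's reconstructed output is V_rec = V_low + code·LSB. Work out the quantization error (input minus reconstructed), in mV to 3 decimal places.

0.731 mV

Step size: 8 V ÷ 2^11 = 3.906 mV.
(V_in − V_low)/LSB = (5.4187 − 0)/0.00390625 = 1387.1872 → code 1387 (round).
V_rec = 0 + 1387·0.00390625 = 5.4179688 V.
V_in − V_rec = 0.00073125 V = 0.731 mV.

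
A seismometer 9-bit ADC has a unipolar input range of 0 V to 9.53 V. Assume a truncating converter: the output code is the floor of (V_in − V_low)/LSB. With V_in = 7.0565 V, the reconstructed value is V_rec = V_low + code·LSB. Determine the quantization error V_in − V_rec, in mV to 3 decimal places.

2.066 mV

Step size: 9.53 V ÷ 2^9 = 18.613 mV.
(V_in − V_low)/LSB = (7.0565 − 0)/0.0186133 = 379.1110 → code 379 (floor).
Code 379 maps back to 0 + 379×0.0186133 V = 7.0544336 V.
Error = 7.0565 − 7.0544336 = 0.00206641 V = 2.066 mV.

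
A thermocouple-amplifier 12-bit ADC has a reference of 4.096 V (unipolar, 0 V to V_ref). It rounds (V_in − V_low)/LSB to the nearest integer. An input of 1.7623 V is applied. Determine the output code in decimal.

code 1762

With 4096 levels over 4.096 V, one step is 1.000 mV.
Input sits at 1762.300 steps above V_low.
round(1762.300) = 1762.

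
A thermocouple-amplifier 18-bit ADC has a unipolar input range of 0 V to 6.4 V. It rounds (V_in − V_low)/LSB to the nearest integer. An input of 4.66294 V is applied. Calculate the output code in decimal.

code 190994

LSB = 6.4 V / 262144 = 24.41 µV.
(V_in − V_low)/LSB = (4.66294 − 0) / 2.44141e-05 = 190994.022.
Round → code 190994.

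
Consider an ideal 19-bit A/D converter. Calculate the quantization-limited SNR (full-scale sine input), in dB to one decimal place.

SNR ≈ 6.02·N + 1.76 dB = 6.02·19 + 1.76 = 116.14 dB.

116.1 dB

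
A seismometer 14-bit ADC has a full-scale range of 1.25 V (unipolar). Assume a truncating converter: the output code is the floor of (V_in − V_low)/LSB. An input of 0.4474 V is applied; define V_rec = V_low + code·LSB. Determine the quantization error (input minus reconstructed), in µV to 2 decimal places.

One LSB is 1.25 V / 16384 = 76.29 µV.
Scaled input = 5864.1613 LSBs, so code = 5864.
Code 5864 maps back to 0 + 5864×7.62939e-05 V = 0.4473877 V.
Difference: 1.23047e-05 V → 12.30 µV.

12.30 µV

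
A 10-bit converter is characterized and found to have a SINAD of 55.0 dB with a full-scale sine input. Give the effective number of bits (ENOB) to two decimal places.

ENOB = (SINAD − 1.76) / 6.02 = (55.0 − 1.76)/6.02 = 8.844.

8.84 bits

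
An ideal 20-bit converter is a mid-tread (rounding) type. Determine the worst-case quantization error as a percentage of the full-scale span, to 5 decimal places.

0.00005 %

Rounding → worst-case error = ½ LSB = V_FS/2^21, so 100/2097152 = 4.76837e-05 % of full scale.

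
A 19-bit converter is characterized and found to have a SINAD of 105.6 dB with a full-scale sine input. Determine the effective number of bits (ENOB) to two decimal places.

17.25 bits

ENOB = (SINAD − 1.76) / 6.02 = (105.6 − 1.76)/6.02 = 17.249.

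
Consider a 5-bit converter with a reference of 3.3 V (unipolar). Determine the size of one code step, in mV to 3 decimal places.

103.125 mV

Full-scale span = 3.3 V.
LSB = 3.3 / 2^5 = 3.3 / 32 = 0.103125 V = 103.125 mV.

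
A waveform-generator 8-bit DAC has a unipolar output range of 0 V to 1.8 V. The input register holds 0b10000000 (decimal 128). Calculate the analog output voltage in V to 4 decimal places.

LSB = 1.8 V / 2^8 = 7.031 mV.
Code 0b10000000 = 128 decimal.
V_out = 0 + 128 × 0.00703125 V = 0.9 V.

0.9000 V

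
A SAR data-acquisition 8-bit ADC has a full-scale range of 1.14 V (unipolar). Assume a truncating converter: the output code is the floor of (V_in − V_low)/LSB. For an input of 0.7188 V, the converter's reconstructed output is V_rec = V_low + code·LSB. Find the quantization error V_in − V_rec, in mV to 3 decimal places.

One LSB is 1.14 V / 256 = 4.453 mV.
(0.7188 − 0)/0.00445312 = 161.4147; ⌊·⌋ gives code 161.
Reconstructed: 0.71695312 V.
Error = 0.7188 − 0.71695312 = 0.00184687 V = 1.847 mV.

1.847 mV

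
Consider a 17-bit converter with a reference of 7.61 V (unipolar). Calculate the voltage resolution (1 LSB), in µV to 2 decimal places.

58.06 µV

Full-scale span = 7.61 V.
LSB = 7.61 / 2^17 = 7.61 / 131072 = 5.80597e-05 V = 58.06 µV.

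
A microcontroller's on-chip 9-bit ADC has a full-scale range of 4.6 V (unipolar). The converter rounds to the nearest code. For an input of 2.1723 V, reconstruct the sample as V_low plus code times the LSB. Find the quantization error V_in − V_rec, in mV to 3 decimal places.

-1.919 mV

Step size: 4.6 V ÷ 2^9 = 8.984 mV.
(2.1723 − 0)/0.00898437 = 241.7864; round gives code 242.
Code 242 maps back to 0 + 242×0.00898437 V = 2.1742188 V.
Error = 2.1723 − 2.1742188 = -0.00191875 V = -1.919 mV.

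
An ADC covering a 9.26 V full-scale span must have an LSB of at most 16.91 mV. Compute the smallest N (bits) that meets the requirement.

10 bits

Number of steps required ≥ 9.26 V / 16.91 mV = 547.60.
Need 2^N ≥ 547.60; 2^9 = 512, 2^10 = 1024.
Minimum N = 10.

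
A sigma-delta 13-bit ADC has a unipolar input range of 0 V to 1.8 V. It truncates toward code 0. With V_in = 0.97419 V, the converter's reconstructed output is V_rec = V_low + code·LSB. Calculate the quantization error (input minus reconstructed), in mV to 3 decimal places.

0.142 mV

One LSB is 1.8 V / 8192 = 219.73 µV.
(0.97419 − 0)/0.000219727 = 4433.6469; ⌊·⌋ gives code 4433.
V_rec = 0 + 4433·0.000219727 = 0.97404785 V.
Difference: 0.000142148 V → 0.142 mV.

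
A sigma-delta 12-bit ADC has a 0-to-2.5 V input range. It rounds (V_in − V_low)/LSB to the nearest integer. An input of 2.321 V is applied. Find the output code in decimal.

code 3803

With 4096 levels over 2.5 V, one step is 0.610 mV.
Input sits at 3802.726 steps above V_low.
So the output code is 3803.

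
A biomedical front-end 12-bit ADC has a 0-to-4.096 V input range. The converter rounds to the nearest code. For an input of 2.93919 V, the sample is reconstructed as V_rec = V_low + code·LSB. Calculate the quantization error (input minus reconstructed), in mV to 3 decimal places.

One LSB is 4.096 V / 4096 = 1.000 mV.
Scaled input = 2939.1900 LSBs, so code = 2939.
Reconstructed: 2.939 V.
Error = 2.93919 − 2.939 = 0.00019 V = 0.190 mV.

0.190 mV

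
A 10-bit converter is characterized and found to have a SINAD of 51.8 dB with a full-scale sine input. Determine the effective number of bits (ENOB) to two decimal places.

8.31 bits

ENOB = (SINAD − 1.76) / 6.02 = (51.8 − 1.76)/6.02 = 8.312.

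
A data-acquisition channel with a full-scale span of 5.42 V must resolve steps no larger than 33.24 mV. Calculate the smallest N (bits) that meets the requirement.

8 bits

Number of steps required ≥ 5.42 V / 33.24 mV = 163.06.
Need 2^N ≥ 163.06; 2^7 = 128, 2^8 = 256.
Minimum N = 8.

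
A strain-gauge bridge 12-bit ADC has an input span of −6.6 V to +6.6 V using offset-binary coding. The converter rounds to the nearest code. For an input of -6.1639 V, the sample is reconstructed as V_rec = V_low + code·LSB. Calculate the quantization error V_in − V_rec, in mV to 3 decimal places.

1.041 mV

LSB = 13.2/2^12 = 3.223 mV.
(V_in − V_low)/LSB = (-6.1639 − (−6.6))/0.00322266 = 135.3232 → code 135 (round).
Code 135 maps back to (−6.6) + 135×0.00322266 V = -6.1649414 V.
Error = -6.1639 − (−6.1649414) = 0.00104141 V = 1.041 mV.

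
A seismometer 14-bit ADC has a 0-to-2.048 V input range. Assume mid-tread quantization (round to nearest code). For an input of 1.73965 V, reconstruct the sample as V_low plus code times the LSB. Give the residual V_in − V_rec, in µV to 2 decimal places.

Step size: 2.048 V ÷ 2^14 = 125.00 µV.
(V_in − V_low)/LSB = (1.73965 − 0)/0.000125 = 13917.2000 → code 13917 (round).
Reconstructed: 1.739625 V.
Difference: 2.5e-05 V → 25.00 µV.

25.00 µV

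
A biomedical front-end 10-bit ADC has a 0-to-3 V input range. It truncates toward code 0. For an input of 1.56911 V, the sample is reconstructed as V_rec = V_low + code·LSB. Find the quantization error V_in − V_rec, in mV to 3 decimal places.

One LSB is 3 V / 1024 = 2.930 mV.
Scaled input = 535.5895 LSBs, so code = 535.
Reconstructed: 1.5673828 V.
V_in − V_rec = 0.00172719 V = 1.727 mV.

1.727 mV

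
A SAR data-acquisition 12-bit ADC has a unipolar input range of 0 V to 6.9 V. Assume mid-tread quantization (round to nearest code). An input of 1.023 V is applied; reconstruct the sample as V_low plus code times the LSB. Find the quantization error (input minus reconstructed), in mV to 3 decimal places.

0.466 mV

LSB = 6.9/2^12 = 1.685 mV.
Scaled input = 607.2765 LSBs, so code = 607.
V_rec = 0 + 607·0.00168457 = 1.0225342 V.
V_in − V_rec = 0.00046582 V = 0.466 mV.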